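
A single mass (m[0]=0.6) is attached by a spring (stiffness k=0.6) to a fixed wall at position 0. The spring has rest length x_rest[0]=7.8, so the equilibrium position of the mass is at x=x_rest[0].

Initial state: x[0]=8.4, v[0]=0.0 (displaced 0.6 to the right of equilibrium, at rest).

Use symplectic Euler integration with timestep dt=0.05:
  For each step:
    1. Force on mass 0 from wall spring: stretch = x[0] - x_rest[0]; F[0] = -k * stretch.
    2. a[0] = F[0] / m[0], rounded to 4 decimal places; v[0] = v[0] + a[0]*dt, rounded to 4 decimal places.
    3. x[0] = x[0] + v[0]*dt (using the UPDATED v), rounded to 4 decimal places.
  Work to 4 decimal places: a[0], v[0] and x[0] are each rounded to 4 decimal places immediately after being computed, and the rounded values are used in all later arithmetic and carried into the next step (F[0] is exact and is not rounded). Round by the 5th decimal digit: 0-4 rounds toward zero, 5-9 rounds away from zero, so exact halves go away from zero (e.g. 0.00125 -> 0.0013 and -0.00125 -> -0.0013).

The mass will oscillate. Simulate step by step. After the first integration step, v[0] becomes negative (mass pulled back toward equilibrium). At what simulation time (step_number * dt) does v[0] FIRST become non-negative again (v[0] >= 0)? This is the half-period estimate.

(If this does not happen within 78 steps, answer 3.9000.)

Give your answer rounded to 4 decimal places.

Answer: 3.1500

Derivation:
Step 0: x=[8.4000] v=[0.0000]
Step 1: x=[8.3985] v=[-0.0300]
Step 2: x=[8.3955] v=[-0.0599]
Step 3: x=[8.3910] v=[-0.0897]
Step 4: x=[8.3850] v=[-0.1193]
Step 5: x=[8.3776] v=[-0.1486]
Step 6: x=[8.3687] v=[-0.1775]
Step 7: x=[8.3584] v=[-0.2059]
Step 8: x=[8.3467] v=[-0.2338]
Step 9: x=[8.3336] v=[-0.2611]
Step 10: x=[8.3192] v=[-0.2878]
Step 11: x=[8.3035] v=[-0.3138]
Step 12: x=[8.2866] v=[-0.3390]
Step 13: x=[8.2684] v=[-0.3633]
Step 14: x=[8.2491] v=[-0.3867]
Step 15: x=[8.2286] v=[-0.4092]
Step 16: x=[8.2071] v=[-0.4306]
Step 17: x=[8.1846] v=[-0.4510]
Step 18: x=[8.1611] v=[-0.4702]
Step 19: x=[8.1367] v=[-0.4883]
Step 20: x=[8.1114] v=[-0.5051]
Step 21: x=[8.0854] v=[-0.5207]
Step 22: x=[8.0587] v=[-0.5350]
Step 23: x=[8.0313] v=[-0.5479]
Step 24: x=[8.0033] v=[-0.5595]
Step 25: x=[7.9748] v=[-0.5697]
Step 26: x=[7.9459] v=[-0.5784]
Step 27: x=[7.9166] v=[-0.5857]
Step 28: x=[7.8870] v=[-0.5915]
Step 29: x=[7.8572] v=[-0.5959]
Step 30: x=[7.8273] v=[-0.5988]
Step 31: x=[7.7973] v=[-0.6002]
Step 32: x=[7.7673] v=[-0.6001]
Step 33: x=[7.7374] v=[-0.5985]
Step 34: x=[7.7076] v=[-0.5954]
Step 35: x=[7.6781] v=[-0.5908]
Step 36: x=[7.6489] v=[-0.5847]
Step 37: x=[7.6200] v=[-0.5771]
Step 38: x=[7.5916] v=[-0.5681]
Step 39: x=[7.5637] v=[-0.5577]
Step 40: x=[7.5364] v=[-0.5459]
Step 41: x=[7.5098] v=[-0.5327]
Step 42: x=[7.4839] v=[-0.5182]
Step 43: x=[7.4588] v=[-0.5024]
Step 44: x=[7.4345] v=[-0.4853]
Step 45: x=[7.4112] v=[-0.4670]
Step 46: x=[7.3888] v=[-0.4476]
Step 47: x=[7.3675] v=[-0.4270]
Step 48: x=[7.3472] v=[-0.4054]
Step 49: x=[7.3281] v=[-0.3828]
Step 50: x=[7.3101] v=[-0.3592]
Step 51: x=[7.2934] v=[-0.3347]
Step 52: x=[7.2779] v=[-0.3094]
Step 53: x=[7.2637] v=[-0.2833]
Step 54: x=[7.2509] v=[-0.2565]
Step 55: x=[7.2395] v=[-0.2290]
Step 56: x=[7.2295] v=[-0.2010]
Step 57: x=[7.2209] v=[-0.1725]
Step 58: x=[7.2137] v=[-0.1435]
Step 59: x=[7.2080] v=[-0.1142]
Step 60: x=[7.2038] v=[-0.0846]
Step 61: x=[7.2011] v=[-0.0548]
Step 62: x=[7.1999] v=[-0.0249]
Step 63: x=[7.2002] v=[0.0051]
First v>=0 after going negative at step 63, time=3.1500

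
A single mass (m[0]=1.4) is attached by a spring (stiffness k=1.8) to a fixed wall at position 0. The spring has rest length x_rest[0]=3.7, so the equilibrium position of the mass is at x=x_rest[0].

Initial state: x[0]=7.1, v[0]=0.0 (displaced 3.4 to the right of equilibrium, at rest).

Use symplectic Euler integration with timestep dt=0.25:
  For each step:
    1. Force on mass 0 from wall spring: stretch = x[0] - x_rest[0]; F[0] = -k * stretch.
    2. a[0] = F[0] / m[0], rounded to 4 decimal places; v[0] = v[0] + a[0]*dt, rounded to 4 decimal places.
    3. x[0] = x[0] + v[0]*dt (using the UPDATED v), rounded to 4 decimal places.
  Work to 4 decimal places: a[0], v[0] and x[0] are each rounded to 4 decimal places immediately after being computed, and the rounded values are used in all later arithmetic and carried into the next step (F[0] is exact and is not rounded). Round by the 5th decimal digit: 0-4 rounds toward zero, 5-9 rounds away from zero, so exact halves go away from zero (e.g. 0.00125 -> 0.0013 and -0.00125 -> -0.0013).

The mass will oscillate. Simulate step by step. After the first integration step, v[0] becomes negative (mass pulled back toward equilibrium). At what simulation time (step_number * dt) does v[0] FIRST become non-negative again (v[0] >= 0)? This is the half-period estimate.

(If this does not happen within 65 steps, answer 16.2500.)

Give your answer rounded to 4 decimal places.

Step 0: x=[7.1000] v=[0.0000]
Step 1: x=[6.8268] v=[-1.0929]
Step 2: x=[6.3023] v=[-2.0980]
Step 3: x=[5.5687] v=[-2.9345]
Step 4: x=[4.6849] v=[-3.5352]
Step 5: x=[3.7220] v=[-3.8518]
Step 6: x=[2.7573] v=[-3.8589]
Step 7: x=[1.8683] v=[-3.5559]
Step 8: x=[1.1265] v=[-2.9672]
Step 9: x=[0.5915] v=[-2.1400]
Step 10: x=[0.3063] v=[-1.1409]
Step 11: x=[0.2938] v=[-0.0501]
Step 12: x=[0.5550] v=[1.0448]
First v>=0 after going negative at step 12, time=3.0000

Answer: 3.0000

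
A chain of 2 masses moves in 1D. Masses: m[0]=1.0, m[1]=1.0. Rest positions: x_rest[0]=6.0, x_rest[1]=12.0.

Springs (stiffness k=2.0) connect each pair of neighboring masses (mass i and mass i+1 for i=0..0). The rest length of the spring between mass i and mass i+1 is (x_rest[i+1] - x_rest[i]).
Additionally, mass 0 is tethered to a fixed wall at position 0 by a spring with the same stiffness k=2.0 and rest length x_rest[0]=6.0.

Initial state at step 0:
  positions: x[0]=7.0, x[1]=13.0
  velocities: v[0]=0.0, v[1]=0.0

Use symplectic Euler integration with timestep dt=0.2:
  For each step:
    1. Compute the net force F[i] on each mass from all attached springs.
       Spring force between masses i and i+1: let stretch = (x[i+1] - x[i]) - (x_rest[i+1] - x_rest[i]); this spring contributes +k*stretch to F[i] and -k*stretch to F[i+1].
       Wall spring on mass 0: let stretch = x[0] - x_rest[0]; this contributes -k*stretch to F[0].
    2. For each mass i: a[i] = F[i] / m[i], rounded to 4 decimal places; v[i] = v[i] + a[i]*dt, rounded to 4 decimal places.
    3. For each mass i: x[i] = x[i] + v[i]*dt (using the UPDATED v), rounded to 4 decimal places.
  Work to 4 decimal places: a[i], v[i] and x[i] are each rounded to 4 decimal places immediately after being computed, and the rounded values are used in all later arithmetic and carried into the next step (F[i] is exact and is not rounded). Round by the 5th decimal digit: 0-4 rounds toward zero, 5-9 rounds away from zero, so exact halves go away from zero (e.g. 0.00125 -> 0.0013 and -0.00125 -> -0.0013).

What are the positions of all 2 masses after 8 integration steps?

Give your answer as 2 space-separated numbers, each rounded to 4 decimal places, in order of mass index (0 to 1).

Step 0: x=[7.0000 13.0000] v=[0.0000 0.0000]
Step 1: x=[6.9200 13.0000] v=[-0.4000 0.0000]
Step 2: x=[6.7728 12.9936] v=[-0.7360 -0.0320]
Step 3: x=[6.5814 12.9695] v=[-0.9568 -0.1203]
Step 4: x=[6.3746 12.9144] v=[-1.0341 -0.2755]
Step 5: x=[6.1810 12.8161] v=[-0.9680 -0.4914]
Step 6: x=[6.0237 12.6670] v=[-0.7864 -0.7454]
Step 7: x=[5.9160 12.4665] v=[-0.5386 -1.0027]
Step 8: x=[5.8590 12.2219] v=[-0.2848 -1.2229]

Answer: 5.8590 12.2219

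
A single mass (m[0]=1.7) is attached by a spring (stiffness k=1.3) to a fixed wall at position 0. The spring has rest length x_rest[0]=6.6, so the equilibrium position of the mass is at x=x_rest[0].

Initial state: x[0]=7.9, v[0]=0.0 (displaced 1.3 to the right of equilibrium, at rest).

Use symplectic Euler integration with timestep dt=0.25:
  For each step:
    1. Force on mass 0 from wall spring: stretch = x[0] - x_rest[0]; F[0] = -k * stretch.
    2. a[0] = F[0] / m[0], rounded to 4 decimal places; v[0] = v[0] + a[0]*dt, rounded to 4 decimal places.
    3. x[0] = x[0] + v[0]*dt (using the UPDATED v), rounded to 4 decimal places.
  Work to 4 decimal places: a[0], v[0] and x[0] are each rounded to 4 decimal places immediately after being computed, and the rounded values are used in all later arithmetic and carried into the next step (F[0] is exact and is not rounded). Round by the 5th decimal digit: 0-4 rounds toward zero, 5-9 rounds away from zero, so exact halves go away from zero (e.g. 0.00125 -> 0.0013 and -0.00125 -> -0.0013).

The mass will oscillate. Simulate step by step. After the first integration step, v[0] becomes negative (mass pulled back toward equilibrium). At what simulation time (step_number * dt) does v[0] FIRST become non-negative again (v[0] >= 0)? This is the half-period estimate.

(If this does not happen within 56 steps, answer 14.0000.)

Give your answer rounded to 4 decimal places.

Answer: 3.7500

Derivation:
Step 0: x=[7.9000] v=[0.0000]
Step 1: x=[7.8379] v=[-0.2485]
Step 2: x=[7.7166] v=[-0.4852]
Step 3: x=[7.5419] v=[-0.6987]
Step 4: x=[7.3222] v=[-0.8788]
Step 5: x=[7.0680] v=[-1.0169]
Step 6: x=[6.7914] v=[-1.1064]
Step 7: x=[6.5057] v=[-1.1430]
Step 8: x=[6.2245] v=[-1.1250]
Step 9: x=[5.9612] v=[-1.0532]
Step 10: x=[5.7284] v=[-0.9311]
Step 11: x=[5.5373] v=[-0.7645]
Step 12: x=[5.3970] v=[-0.5613]
Step 13: x=[5.3142] v=[-0.3313]
Step 14: x=[5.2928] v=[-0.0855]
Step 15: x=[5.3339] v=[0.1644]
First v>=0 after going negative at step 15, time=3.7500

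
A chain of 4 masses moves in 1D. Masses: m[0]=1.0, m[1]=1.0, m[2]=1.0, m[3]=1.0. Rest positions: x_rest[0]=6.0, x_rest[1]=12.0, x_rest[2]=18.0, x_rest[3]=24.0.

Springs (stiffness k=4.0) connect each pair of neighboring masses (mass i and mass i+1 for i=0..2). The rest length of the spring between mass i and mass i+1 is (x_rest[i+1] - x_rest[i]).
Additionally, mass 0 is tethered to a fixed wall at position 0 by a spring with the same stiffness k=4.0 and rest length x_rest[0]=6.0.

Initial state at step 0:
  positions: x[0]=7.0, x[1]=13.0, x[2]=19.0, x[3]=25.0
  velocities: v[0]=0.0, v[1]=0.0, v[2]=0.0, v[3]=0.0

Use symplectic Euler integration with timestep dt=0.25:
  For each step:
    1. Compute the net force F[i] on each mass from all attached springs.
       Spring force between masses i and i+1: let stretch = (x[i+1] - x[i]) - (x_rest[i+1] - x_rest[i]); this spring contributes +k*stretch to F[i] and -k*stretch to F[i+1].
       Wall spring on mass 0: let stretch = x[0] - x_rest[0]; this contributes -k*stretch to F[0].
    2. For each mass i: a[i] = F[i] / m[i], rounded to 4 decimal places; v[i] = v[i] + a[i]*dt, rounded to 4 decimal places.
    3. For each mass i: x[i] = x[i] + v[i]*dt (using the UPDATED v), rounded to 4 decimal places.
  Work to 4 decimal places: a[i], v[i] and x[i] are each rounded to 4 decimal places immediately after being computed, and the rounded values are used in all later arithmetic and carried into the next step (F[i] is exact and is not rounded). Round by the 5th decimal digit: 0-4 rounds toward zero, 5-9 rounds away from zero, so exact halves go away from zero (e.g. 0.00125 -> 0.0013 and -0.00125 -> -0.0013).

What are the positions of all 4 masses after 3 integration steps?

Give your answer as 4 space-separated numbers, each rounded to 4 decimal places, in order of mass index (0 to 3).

Step 0: x=[7.0000 13.0000 19.0000 25.0000] v=[0.0000 0.0000 0.0000 0.0000]
Step 1: x=[6.7500 13.0000 19.0000 25.0000] v=[-1.0000 0.0000 0.0000 0.0000]
Step 2: x=[6.3750 12.9375 19.0000 25.0000] v=[-1.5000 -0.2500 0.0000 0.0000]
Step 3: x=[6.0469 12.7500 18.9844 25.0000] v=[-1.3125 -0.7500 -0.0625 0.0000]

Answer: 6.0469 12.7500 18.9844 25.0000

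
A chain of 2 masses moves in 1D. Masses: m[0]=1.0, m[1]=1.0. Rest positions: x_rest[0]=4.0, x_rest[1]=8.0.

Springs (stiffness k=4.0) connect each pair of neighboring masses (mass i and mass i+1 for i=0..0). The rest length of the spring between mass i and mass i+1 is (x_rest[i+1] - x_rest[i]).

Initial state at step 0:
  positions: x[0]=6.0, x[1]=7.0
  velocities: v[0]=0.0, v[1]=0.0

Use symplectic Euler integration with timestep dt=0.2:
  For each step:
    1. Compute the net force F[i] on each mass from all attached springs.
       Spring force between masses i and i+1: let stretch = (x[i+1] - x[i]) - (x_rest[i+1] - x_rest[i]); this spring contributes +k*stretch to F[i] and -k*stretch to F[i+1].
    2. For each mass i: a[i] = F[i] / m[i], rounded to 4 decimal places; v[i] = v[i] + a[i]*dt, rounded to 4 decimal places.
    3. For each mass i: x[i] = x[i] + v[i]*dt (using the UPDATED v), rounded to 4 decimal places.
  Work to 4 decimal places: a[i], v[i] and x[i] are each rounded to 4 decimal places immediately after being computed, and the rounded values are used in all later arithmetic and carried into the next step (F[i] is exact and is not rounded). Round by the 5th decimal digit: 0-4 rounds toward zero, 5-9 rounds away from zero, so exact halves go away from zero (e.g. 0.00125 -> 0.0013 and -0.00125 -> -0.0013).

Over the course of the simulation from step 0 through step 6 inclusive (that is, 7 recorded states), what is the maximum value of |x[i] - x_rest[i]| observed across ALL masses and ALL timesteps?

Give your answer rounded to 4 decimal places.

Answer: 2.0638

Derivation:
Step 0: x=[6.0000 7.0000] v=[0.0000 0.0000]
Step 1: x=[5.5200 7.4800] v=[-2.4000 2.4000]
Step 2: x=[4.7136 8.2864] v=[-4.0320 4.0320]
Step 3: x=[3.8388 9.1612] v=[-4.3738 4.3738]
Step 4: x=[3.1756 9.8244] v=[-3.3159 3.3159]
Step 5: x=[2.9362 10.0638] v=[-1.1969 1.1969]
Step 6: x=[3.1972 9.8028] v=[1.3052 -1.3052]
Max displacement = 2.0638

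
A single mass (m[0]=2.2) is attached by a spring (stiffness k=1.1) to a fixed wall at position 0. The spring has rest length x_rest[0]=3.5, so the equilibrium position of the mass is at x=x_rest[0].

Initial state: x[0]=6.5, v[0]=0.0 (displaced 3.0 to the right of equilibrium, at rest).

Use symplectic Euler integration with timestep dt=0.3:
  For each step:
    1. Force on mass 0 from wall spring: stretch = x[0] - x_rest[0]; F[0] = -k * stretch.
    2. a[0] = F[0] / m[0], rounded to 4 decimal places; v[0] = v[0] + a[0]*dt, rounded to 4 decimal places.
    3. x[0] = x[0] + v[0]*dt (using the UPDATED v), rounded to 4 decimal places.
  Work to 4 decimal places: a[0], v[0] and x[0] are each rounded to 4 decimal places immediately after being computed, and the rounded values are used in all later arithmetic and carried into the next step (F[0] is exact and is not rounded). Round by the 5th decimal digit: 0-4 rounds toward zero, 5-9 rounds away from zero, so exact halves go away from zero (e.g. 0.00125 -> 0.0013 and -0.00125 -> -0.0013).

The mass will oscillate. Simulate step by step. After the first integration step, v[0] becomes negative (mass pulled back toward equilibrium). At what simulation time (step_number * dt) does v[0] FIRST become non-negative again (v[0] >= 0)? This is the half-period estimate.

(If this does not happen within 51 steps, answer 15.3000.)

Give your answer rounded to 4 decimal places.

Answer: 4.5000

Derivation:
Step 0: x=[6.5000] v=[0.0000]
Step 1: x=[6.3650] v=[-0.4500]
Step 2: x=[6.1011] v=[-0.8798]
Step 3: x=[5.7201] v=[-1.2700]
Step 4: x=[5.2392] v=[-1.6030]
Step 5: x=[4.6800] v=[-1.8639]
Step 6: x=[4.0677] v=[-2.0409]
Step 7: x=[3.4299] v=[-2.1261]
Step 8: x=[2.7952] v=[-2.1156]
Step 9: x=[2.1922] v=[-2.0099]
Step 10: x=[1.6481] v=[-1.8137]
Step 11: x=[1.1873] v=[-1.5359]
Step 12: x=[0.8306] v=[-1.1890]
Step 13: x=[0.5940] v=[-0.7886]
Step 14: x=[0.4882] v=[-0.3527]
Step 15: x=[0.5179] v=[0.0991]
First v>=0 after going negative at step 15, time=4.5000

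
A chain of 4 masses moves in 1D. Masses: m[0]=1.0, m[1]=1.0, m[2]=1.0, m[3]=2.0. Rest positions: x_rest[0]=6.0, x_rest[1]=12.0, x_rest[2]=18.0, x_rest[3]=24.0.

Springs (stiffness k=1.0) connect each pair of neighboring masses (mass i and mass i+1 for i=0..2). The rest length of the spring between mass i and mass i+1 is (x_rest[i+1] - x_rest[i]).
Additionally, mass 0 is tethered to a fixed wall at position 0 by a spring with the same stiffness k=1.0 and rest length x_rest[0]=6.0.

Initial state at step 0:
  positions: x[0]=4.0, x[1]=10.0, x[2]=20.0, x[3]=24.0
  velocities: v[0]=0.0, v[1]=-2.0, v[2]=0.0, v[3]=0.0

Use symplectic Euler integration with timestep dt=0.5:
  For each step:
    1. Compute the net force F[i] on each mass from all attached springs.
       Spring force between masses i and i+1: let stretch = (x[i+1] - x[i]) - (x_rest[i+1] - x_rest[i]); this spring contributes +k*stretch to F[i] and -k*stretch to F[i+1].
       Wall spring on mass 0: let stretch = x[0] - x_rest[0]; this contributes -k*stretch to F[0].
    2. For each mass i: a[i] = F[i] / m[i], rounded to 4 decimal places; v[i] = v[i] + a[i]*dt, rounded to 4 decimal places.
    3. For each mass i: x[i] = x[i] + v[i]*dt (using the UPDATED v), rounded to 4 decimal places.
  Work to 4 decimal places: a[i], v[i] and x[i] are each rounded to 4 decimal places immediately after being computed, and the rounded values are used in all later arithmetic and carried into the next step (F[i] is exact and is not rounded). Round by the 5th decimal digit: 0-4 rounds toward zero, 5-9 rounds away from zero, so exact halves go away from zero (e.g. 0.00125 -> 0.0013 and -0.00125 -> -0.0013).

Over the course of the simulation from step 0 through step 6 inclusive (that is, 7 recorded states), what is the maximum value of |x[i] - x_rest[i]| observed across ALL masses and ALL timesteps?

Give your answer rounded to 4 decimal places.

Step 0: x=[4.0000 10.0000 20.0000 24.0000] v=[0.0000 -2.0000 0.0000 0.0000]
Step 1: x=[4.5000 10.0000 18.5000 24.2500] v=[1.0000 0.0000 -3.0000 0.5000]
Step 2: x=[5.2500 10.7500 16.3125 24.5313] v=[1.5000 1.5000 -4.3750 0.5625]
Step 3: x=[6.0625 11.5157 14.7891 24.5352] v=[1.6250 1.5313 -3.0469 0.0078]
Step 4: x=[6.7227 11.7364 14.8839 24.0708] v=[1.3204 0.4414 0.1895 -0.9288]
Step 5: x=[6.9557 11.4906 16.4885 23.2080] v=[0.4659 -0.4917 3.2092 -1.7256]
Step 6: x=[6.5835 11.3605 18.5235 22.2553] v=[-0.7445 -0.2602 4.0700 -1.9055]
Max displacement = 3.2109

Answer: 3.2109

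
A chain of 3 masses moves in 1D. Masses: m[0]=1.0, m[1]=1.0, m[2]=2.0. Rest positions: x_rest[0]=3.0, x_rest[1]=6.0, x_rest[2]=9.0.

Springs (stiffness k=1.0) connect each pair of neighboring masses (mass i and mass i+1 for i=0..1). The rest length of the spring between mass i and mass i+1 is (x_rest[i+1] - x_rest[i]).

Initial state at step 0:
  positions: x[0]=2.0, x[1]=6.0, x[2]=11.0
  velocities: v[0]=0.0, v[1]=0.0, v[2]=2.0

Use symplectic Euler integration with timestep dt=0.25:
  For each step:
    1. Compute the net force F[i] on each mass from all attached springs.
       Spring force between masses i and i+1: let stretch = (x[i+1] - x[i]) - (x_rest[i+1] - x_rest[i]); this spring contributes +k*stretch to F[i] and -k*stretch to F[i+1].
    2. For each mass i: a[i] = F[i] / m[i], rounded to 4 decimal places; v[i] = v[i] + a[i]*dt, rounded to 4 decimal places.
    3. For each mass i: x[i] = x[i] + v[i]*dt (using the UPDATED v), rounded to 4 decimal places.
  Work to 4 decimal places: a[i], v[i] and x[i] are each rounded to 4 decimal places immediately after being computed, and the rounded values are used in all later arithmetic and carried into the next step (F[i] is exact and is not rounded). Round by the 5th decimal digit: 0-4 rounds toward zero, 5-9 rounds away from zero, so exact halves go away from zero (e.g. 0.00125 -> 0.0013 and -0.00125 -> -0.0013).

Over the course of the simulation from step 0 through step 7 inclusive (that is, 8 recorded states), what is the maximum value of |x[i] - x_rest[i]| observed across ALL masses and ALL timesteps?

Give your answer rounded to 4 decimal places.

Step 0: x=[2.0000 6.0000 11.0000] v=[0.0000 0.0000 2.0000]
Step 1: x=[2.0625 6.0625 11.4375] v=[0.2500 0.2500 1.7500]
Step 2: x=[2.1875 6.2110 11.8008] v=[0.5000 0.5938 1.4531]
Step 3: x=[2.3765 6.4574 12.0832] v=[0.7559 0.9854 1.1294]
Step 4: x=[2.6330 6.8003 12.2835] v=[1.0261 1.3716 0.8012]
Step 5: x=[2.9625 7.2255 12.4062] v=[1.3179 1.7006 0.4908]
Step 6: x=[3.3709 7.7080 12.4608] v=[1.6337 1.9300 0.2182]
Step 7: x=[3.8629 8.2165 12.4606] v=[1.9680 2.0339 -0.0009]
Max displacement = 3.4608

Answer: 3.4608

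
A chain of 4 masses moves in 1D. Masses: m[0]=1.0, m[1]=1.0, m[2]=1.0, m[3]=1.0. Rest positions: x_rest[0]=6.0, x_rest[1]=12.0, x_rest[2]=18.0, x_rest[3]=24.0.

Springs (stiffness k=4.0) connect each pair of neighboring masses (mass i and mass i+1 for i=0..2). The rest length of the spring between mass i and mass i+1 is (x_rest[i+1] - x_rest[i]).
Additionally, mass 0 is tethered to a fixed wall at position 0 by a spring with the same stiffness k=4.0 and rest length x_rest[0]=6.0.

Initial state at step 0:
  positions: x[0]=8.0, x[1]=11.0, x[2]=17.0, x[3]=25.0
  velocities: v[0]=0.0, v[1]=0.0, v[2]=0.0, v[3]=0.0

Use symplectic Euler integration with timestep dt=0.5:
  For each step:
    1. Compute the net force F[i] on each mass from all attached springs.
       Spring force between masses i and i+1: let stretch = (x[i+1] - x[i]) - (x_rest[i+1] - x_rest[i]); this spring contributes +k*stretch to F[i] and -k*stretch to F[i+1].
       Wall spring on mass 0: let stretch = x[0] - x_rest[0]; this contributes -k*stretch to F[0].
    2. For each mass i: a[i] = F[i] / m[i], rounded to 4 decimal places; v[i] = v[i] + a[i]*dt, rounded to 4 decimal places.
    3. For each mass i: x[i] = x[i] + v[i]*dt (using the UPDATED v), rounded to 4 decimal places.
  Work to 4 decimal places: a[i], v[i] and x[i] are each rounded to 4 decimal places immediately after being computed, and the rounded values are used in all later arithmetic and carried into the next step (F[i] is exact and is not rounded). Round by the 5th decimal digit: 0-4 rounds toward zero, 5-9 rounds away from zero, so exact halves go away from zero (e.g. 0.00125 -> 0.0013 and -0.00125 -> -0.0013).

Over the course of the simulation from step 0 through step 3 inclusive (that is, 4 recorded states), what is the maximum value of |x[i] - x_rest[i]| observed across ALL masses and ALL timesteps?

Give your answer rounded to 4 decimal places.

Answer: 3.0000

Derivation:
Step 0: x=[8.0000 11.0000 17.0000 25.0000] v=[0.0000 0.0000 0.0000 0.0000]
Step 1: x=[3.0000 14.0000 19.0000 23.0000] v=[-10.0000 6.0000 4.0000 -4.0000]
Step 2: x=[6.0000 11.0000 20.0000 23.0000] v=[6.0000 -6.0000 2.0000 0.0000]
Step 3: x=[8.0000 12.0000 15.0000 26.0000] v=[4.0000 2.0000 -10.0000 6.0000]
Max displacement = 3.0000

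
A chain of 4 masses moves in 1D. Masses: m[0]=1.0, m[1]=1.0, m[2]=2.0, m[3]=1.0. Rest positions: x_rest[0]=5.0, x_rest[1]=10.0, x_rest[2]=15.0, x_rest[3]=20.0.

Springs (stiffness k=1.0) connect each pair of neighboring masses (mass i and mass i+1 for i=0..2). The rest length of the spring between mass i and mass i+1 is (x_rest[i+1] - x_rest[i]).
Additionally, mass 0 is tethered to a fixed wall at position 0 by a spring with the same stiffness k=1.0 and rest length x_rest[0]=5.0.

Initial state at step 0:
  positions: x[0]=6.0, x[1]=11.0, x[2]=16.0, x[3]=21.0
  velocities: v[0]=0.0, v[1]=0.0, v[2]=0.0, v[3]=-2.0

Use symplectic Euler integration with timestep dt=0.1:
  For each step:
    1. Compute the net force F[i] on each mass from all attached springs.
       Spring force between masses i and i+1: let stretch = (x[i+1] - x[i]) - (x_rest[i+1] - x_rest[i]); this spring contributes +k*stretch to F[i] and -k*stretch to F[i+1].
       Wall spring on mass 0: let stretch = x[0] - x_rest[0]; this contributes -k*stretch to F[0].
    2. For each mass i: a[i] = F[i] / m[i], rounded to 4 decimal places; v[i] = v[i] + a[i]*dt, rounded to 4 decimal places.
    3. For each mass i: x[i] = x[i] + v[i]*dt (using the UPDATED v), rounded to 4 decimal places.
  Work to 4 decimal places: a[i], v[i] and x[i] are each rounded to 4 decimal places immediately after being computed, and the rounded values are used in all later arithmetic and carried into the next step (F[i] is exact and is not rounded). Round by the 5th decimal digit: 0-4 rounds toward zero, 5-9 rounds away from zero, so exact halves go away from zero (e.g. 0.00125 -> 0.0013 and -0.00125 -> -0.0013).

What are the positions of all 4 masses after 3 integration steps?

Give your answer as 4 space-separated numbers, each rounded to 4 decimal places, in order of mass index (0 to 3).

Answer: 5.9410 10.9995 15.9960 20.4080

Derivation:
Step 0: x=[6.0000 11.0000 16.0000 21.0000] v=[0.0000 0.0000 0.0000 -2.0000]
Step 1: x=[5.9900 11.0000 16.0000 20.8000] v=[-0.1000 0.0000 0.0000 -2.0000]
Step 2: x=[5.9702 10.9999 15.9990 20.6020] v=[-0.1980 -0.0010 -0.0100 -1.9800]
Step 3: x=[5.9410 10.9995 15.9960 20.4080] v=[-0.2921 -0.0041 -0.0298 -1.9403]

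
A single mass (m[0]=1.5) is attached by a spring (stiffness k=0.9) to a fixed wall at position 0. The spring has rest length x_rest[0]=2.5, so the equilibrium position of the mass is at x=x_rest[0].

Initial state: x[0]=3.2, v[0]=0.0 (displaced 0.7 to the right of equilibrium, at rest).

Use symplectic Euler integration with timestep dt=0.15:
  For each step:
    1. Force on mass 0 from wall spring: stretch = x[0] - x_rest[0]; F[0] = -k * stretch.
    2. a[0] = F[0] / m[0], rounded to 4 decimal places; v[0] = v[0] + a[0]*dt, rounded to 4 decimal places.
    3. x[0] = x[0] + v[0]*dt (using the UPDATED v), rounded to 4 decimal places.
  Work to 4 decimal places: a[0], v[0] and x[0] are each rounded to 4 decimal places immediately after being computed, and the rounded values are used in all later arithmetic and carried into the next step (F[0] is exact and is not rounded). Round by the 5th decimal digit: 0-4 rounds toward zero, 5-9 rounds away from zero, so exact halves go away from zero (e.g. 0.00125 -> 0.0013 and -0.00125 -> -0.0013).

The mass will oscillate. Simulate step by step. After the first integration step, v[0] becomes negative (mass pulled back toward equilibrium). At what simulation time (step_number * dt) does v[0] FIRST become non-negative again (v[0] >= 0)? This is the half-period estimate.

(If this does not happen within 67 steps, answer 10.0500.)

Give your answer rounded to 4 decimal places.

Answer: 4.2000

Derivation:
Step 0: x=[3.2000] v=[0.0000]
Step 1: x=[3.1906] v=[-0.0630]
Step 2: x=[3.1718] v=[-0.1252]
Step 3: x=[3.1439] v=[-0.1857]
Step 4: x=[3.1074] v=[-0.2436]
Step 5: x=[3.0627] v=[-0.2983]
Step 6: x=[3.0104] v=[-0.3489]
Step 7: x=[2.9512] v=[-0.3948]
Step 8: x=[2.8859] v=[-0.4354]
Step 9: x=[2.8154] v=[-0.4701]
Step 10: x=[2.7406] v=[-0.4985]
Step 11: x=[2.6626] v=[-0.5202]
Step 12: x=[2.5824] v=[-0.5348]
Step 13: x=[2.5011] v=[-0.5422]
Step 14: x=[2.4198] v=[-0.5423]
Step 15: x=[2.3395] v=[-0.5351]
Step 16: x=[2.2614] v=[-0.5207]
Step 17: x=[2.1865] v=[-0.4992]
Step 18: x=[2.1159] v=[-0.4710]
Step 19: x=[2.0504] v=[-0.4364]
Step 20: x=[1.9910] v=[-0.3959]
Step 21: x=[1.9385] v=[-0.3501]
Step 22: x=[1.8936] v=[-0.2996]
Step 23: x=[1.8569] v=[-0.2450]
Step 24: x=[1.8288] v=[-0.1871]
Step 25: x=[1.8098] v=[-0.1267]
Step 26: x=[1.8001] v=[-0.0646]
Step 27: x=[1.7999] v=[-0.0016]
Step 28: x=[1.8091] v=[0.0614]
First v>=0 after going negative at step 28, time=4.2000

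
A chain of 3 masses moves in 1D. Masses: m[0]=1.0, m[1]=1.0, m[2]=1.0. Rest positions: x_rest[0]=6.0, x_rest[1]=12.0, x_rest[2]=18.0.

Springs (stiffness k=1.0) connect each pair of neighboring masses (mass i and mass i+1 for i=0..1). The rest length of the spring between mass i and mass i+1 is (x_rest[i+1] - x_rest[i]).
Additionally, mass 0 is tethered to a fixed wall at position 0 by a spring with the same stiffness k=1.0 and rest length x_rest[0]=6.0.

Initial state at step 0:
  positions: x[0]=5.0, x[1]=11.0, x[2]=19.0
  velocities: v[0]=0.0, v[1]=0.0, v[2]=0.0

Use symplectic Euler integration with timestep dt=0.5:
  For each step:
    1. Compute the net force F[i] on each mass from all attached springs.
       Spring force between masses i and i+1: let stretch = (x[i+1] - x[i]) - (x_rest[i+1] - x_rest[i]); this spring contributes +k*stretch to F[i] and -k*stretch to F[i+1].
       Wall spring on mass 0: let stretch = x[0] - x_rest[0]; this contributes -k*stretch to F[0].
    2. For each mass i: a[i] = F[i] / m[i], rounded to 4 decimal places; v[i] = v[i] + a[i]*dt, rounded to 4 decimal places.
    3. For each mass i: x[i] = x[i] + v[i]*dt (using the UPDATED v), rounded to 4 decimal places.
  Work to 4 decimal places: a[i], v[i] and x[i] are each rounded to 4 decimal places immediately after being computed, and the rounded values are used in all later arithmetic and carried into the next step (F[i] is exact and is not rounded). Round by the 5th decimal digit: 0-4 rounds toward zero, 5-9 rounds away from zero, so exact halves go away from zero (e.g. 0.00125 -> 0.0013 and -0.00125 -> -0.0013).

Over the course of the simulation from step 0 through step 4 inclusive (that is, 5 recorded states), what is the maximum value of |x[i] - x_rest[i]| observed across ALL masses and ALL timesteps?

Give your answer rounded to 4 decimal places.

Answer: 1.1445

Derivation:
Step 0: x=[5.0000 11.0000 19.0000] v=[0.0000 0.0000 0.0000]
Step 1: x=[5.2500 11.5000 18.5000] v=[0.5000 1.0000 -1.0000]
Step 2: x=[5.7500 12.1875 17.7500] v=[1.0000 1.3750 -1.5000]
Step 3: x=[6.4219 12.6563 17.1094] v=[1.3438 0.9375 -1.2813]
Step 4: x=[7.0470 12.6798 16.8555] v=[1.2501 0.0469 -0.5079]
Max displacement = 1.1445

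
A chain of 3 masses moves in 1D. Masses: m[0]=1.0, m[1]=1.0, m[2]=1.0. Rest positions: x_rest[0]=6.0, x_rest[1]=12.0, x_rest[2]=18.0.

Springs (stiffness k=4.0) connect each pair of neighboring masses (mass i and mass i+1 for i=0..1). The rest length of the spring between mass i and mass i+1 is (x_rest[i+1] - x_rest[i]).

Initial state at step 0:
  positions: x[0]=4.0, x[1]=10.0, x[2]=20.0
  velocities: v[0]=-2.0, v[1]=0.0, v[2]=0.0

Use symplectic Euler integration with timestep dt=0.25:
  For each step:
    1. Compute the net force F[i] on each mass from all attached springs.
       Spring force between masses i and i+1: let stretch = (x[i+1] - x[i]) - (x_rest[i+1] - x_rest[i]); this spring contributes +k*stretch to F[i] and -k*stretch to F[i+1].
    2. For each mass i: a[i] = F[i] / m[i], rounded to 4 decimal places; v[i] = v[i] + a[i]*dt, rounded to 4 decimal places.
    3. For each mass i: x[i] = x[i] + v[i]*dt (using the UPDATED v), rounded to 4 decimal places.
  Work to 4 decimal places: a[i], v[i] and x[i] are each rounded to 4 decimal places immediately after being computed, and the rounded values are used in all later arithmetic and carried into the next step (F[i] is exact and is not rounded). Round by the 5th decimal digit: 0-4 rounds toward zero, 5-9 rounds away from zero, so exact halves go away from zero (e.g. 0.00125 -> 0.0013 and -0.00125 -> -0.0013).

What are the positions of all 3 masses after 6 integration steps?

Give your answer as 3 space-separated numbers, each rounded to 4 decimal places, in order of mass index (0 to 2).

Answer: 7.0680 8.8404 15.0919

Derivation:
Step 0: x=[4.0000 10.0000 20.0000] v=[-2.0000 0.0000 0.0000]
Step 1: x=[3.5000 11.0000 19.0000] v=[-2.0000 4.0000 -4.0000]
Step 2: x=[3.3750 12.1250 17.5000] v=[-0.5000 4.5000 -6.0000]
Step 3: x=[3.9375 12.4063 16.1563] v=[2.2500 1.1250 -5.3750]
Step 4: x=[5.1172 11.5079 15.3751] v=[4.7188 -3.5938 -3.1250]
Step 5: x=[6.3946 9.9786 15.1271] v=[5.1095 -6.1173 -0.9922]
Step 6: x=[7.0680 8.8404 15.0919] v=[2.6935 -4.5528 -0.1407]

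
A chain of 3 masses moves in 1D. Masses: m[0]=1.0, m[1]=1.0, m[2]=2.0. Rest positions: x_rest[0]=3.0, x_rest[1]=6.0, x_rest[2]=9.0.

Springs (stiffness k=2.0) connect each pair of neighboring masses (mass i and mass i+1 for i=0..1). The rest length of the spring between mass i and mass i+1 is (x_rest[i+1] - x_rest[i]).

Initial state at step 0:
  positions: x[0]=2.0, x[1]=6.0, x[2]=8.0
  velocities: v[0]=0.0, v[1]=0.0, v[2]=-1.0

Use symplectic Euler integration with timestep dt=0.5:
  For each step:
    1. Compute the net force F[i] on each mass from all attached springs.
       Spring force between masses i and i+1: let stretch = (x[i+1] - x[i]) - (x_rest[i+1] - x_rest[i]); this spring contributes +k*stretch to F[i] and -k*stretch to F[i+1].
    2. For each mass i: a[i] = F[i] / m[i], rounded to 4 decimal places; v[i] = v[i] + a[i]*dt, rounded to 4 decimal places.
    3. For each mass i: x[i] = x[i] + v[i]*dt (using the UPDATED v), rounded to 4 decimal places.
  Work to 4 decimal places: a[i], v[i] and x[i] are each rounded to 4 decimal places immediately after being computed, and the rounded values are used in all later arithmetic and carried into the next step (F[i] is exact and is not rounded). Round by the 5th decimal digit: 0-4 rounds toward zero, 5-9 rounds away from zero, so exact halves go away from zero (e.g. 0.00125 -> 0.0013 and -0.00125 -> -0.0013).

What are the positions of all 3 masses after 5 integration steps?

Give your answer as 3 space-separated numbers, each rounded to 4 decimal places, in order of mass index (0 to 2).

Step 0: x=[2.0000 6.0000 8.0000] v=[0.0000 0.0000 -1.0000]
Step 1: x=[2.5000 5.0000 7.7500] v=[1.0000 -2.0000 -0.5000]
Step 2: x=[2.7500 4.1250 7.5625] v=[0.5000 -1.7500 -0.3750]
Step 3: x=[2.1875 4.2813 7.2656] v=[-1.1250 0.3125 -0.5938]
Step 4: x=[1.1719 4.8828 6.9726] v=[-2.0312 1.2030 -0.5860]
Step 5: x=[0.5118 4.6738 6.9072] v=[-1.3203 -0.4181 -0.1309]

Answer: 0.5118 4.6738 6.9072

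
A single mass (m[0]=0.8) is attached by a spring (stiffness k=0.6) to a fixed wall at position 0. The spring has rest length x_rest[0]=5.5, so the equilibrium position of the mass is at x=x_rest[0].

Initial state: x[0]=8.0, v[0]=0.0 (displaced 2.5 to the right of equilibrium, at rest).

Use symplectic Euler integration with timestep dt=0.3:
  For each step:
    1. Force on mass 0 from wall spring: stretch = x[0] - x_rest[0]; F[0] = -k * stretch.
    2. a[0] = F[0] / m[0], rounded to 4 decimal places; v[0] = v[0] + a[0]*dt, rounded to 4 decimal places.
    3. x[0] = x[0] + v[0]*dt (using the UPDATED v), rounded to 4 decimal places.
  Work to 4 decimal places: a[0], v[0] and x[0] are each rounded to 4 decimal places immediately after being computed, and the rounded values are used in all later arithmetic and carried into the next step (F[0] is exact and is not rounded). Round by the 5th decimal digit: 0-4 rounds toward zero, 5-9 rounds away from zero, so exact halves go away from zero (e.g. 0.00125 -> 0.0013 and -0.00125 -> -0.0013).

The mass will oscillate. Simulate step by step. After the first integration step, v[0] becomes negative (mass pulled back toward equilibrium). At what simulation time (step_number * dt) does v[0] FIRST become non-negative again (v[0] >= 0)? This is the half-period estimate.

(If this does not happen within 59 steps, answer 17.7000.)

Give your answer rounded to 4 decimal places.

Step 0: x=[8.0000] v=[0.0000]
Step 1: x=[7.8313] v=[-0.5625]
Step 2: x=[7.5052] v=[-1.0871]
Step 3: x=[7.0437] v=[-1.5383]
Step 4: x=[6.4780] v=[-1.8856]
Step 5: x=[5.8463] v=[-2.1057]
Step 6: x=[5.1912] v=[-2.1836]
Step 7: x=[4.5570] v=[-2.1141]
Step 8: x=[3.9864] v=[-1.9019]
Step 9: x=[3.5180] v=[-1.5613]
Step 10: x=[3.1834] v=[-1.1154]
Step 11: x=[3.0051] v=[-0.5942]
Step 12: x=[2.9953] v=[-0.0328]
Step 13: x=[3.1545] v=[0.5308]
First v>=0 after going negative at step 13, time=3.9000

Answer: 3.9000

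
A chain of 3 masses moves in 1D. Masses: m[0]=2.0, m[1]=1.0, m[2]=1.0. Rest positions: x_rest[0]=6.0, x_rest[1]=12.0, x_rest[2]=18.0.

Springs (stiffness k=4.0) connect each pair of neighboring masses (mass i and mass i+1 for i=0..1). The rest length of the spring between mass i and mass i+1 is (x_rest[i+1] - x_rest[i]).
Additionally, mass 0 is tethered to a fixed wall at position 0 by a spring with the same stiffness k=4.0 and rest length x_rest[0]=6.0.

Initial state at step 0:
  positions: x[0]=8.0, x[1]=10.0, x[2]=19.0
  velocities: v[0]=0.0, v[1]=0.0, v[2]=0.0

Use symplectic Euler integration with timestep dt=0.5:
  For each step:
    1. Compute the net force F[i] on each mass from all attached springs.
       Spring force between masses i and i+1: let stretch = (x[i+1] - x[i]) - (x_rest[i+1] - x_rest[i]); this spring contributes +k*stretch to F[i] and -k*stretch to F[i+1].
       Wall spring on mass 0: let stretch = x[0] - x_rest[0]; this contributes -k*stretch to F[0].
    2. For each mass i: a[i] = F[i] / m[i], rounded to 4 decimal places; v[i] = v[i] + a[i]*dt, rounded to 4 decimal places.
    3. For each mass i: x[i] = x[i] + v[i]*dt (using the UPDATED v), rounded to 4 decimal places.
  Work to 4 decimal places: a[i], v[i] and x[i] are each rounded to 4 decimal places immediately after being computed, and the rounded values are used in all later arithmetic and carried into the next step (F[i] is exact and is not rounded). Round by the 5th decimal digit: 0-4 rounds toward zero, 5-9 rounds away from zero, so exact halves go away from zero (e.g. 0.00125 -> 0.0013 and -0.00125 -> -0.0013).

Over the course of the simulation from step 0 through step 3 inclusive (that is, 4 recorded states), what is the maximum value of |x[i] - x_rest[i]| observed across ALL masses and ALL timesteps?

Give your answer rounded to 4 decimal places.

Step 0: x=[8.0000 10.0000 19.0000] v=[0.0000 0.0000 0.0000]
Step 1: x=[5.0000 17.0000 16.0000] v=[-6.0000 14.0000 -6.0000]
Step 2: x=[5.5000 11.0000 20.0000] v=[1.0000 -12.0000 8.0000]
Step 3: x=[6.0000 8.5000 21.0000] v=[1.0000 -5.0000 2.0000]
Max displacement = 5.0000

Answer: 5.0000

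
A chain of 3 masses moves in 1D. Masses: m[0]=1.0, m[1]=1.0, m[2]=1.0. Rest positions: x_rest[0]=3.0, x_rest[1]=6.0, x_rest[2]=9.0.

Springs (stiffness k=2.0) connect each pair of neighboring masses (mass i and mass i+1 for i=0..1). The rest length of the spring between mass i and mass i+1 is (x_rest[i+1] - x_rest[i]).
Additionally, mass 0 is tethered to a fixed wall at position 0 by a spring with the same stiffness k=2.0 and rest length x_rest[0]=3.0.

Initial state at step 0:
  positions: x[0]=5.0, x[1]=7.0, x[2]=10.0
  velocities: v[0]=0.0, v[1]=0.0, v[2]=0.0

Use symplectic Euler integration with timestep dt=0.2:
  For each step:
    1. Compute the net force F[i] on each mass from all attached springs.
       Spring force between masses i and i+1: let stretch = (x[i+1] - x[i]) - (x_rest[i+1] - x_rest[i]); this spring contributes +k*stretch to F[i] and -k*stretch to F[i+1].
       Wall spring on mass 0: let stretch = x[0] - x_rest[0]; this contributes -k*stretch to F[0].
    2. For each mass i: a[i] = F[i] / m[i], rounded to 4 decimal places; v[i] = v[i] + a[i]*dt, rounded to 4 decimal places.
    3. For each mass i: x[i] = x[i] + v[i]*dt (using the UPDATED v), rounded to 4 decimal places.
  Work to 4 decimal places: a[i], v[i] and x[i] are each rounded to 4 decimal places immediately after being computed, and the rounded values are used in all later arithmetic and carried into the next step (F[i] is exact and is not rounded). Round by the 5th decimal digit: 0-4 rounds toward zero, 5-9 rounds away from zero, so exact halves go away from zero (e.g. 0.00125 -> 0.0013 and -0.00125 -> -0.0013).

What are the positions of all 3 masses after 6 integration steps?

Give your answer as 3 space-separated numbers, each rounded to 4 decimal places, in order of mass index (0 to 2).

Step 0: x=[5.0000 7.0000 10.0000] v=[0.0000 0.0000 0.0000]
Step 1: x=[4.7600 7.0800 10.0000] v=[-1.2000 0.4000 0.0000]
Step 2: x=[4.3248 7.2080 10.0064] v=[-2.1760 0.6400 0.0320]
Step 3: x=[3.7743 7.3292 10.0289] v=[-2.7526 0.6061 0.1126]
Step 4: x=[3.2062 7.3820 10.0754] v=[-2.8404 0.2640 0.2327]
Step 5: x=[2.7157 7.3162 10.1465] v=[-2.4526 -0.3290 0.3553]
Step 6: x=[2.3760 7.1088 10.2311] v=[-1.6987 -1.0371 0.4232]

Answer: 2.3760 7.1088 10.2311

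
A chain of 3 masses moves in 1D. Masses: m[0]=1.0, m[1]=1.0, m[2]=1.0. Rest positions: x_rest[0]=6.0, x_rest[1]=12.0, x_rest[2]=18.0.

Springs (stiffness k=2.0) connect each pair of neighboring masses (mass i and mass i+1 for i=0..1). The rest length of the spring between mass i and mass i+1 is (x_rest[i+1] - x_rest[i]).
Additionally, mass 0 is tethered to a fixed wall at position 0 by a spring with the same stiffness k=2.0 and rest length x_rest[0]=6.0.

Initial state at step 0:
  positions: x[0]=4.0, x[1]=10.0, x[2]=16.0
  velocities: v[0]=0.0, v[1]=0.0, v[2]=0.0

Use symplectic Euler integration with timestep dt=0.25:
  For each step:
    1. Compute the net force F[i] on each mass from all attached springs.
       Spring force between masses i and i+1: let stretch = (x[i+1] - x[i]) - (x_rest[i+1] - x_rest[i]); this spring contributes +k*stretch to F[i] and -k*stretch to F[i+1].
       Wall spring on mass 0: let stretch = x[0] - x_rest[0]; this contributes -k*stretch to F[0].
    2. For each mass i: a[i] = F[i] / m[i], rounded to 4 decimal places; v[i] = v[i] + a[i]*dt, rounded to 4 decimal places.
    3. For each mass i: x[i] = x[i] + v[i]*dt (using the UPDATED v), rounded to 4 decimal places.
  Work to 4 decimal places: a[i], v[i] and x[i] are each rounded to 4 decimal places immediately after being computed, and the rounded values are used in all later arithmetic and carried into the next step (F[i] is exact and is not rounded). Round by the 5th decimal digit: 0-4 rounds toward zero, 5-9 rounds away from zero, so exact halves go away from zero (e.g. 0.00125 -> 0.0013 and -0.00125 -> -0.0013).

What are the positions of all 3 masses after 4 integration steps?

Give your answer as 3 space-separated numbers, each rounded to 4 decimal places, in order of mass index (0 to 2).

Answer: 5.6925 10.3663 16.0249

Derivation:
Step 0: x=[4.0000 10.0000 16.0000] v=[0.0000 0.0000 0.0000]
Step 1: x=[4.2500 10.0000 16.0000] v=[1.0000 0.0000 0.0000]
Step 2: x=[4.6875 10.0313 16.0000] v=[1.7500 0.1250 0.0000]
Step 3: x=[5.2071 10.1407 16.0039] v=[2.0782 0.4375 0.0157]
Step 4: x=[5.6925 10.3663 16.0249] v=[1.9415 0.9023 0.0841]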